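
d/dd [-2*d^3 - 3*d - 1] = -6*d^2 - 3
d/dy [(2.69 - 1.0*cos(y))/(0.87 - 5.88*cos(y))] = -14.9472*sin(y)/(5.88*cos(y) - 0.87)^2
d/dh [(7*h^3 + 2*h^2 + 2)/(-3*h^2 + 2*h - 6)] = (-21*h^4 + 28*h^3 - 122*h^2 - 12*h - 4)/(9*h^4 - 12*h^3 + 40*h^2 - 24*h + 36)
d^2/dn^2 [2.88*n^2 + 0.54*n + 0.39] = 5.76000000000000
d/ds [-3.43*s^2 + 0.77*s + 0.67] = 0.77 - 6.86*s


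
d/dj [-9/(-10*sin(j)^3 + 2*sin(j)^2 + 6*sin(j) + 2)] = 9*(-15*sin(j)^2 + 2*sin(j) + 3)*cos(j)/(2*(-5*sin(j)^3 + sin(j)^2 + 3*sin(j) + 1)^2)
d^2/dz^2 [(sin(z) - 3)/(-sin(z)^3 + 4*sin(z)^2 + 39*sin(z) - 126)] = (4*sin(z)^4 - 3*sin(z)^3 + 163*sin(z)^2 - 36*sin(z) - 86)/((sin(z) - 7)^3*(sin(z) + 6)^3)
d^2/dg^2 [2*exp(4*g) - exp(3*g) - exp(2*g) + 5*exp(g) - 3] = (32*exp(3*g) - 9*exp(2*g) - 4*exp(g) + 5)*exp(g)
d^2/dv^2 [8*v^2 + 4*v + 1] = 16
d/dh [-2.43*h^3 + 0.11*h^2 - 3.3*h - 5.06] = -7.29*h^2 + 0.22*h - 3.3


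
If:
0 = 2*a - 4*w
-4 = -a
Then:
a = 4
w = 2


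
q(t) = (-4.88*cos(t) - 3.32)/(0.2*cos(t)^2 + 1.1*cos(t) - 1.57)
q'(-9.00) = 0.78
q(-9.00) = -0.47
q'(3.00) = -0.25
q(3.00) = -0.61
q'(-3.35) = -0.38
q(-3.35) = -0.59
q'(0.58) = -27.62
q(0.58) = 14.51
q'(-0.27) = 34.28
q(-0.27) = 24.76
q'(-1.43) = 5.72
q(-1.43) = 2.84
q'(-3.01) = 0.24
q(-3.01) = -0.62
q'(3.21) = 0.12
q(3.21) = -0.63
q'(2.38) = -1.47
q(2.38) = -0.09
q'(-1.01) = 12.08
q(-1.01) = 6.37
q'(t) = (0.4*sin(t)*cos(t) + 1.1*sin(t))*(-4.88*cos(t) - 3.32)/(0.2*cos(t)^2 + 1.1*cos(t) - 1.57)^2 + 4.88*sin(t)/(0.2*cos(t)^2 + 1.1*cos(t) - 1.57)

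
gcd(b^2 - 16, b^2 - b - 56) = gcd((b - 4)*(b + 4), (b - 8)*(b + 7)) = 1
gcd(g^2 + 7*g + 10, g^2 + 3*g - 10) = g + 5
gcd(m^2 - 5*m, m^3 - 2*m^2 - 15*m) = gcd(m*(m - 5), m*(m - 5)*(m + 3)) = m^2 - 5*m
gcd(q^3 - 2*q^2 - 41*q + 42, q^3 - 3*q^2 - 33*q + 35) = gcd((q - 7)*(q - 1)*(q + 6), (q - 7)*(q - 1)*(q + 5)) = q^2 - 8*q + 7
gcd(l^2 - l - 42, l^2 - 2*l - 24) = 1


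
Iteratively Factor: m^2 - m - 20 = (m - 5)*(m + 4)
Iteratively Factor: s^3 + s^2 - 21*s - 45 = (s + 3)*(s^2 - 2*s - 15) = (s + 3)^2*(s - 5)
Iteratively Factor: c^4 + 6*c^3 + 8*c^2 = (c + 2)*(c^3 + 4*c^2) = c*(c + 2)*(c^2 + 4*c) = c*(c + 2)*(c + 4)*(c)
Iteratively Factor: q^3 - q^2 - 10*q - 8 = (q + 2)*(q^2 - 3*q - 4) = (q + 1)*(q + 2)*(q - 4)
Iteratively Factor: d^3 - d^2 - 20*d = (d)*(d^2 - d - 20) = d*(d - 5)*(d + 4)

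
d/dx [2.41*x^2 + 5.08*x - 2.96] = 4.82*x + 5.08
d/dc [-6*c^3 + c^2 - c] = -18*c^2 + 2*c - 1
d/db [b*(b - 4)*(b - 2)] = 3*b^2 - 12*b + 8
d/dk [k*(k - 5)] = 2*k - 5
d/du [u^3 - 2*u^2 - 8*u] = 3*u^2 - 4*u - 8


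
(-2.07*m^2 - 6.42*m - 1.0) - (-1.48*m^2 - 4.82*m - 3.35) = -0.59*m^2 - 1.6*m + 2.35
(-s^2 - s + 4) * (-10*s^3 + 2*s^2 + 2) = 10*s^5 + 8*s^4 - 42*s^3 + 6*s^2 - 2*s + 8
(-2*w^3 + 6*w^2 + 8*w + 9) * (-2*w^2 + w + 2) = 4*w^5 - 14*w^4 - 14*w^3 + 2*w^2 + 25*w + 18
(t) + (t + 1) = 2*t + 1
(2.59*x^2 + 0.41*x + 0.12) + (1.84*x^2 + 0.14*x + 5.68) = 4.43*x^2 + 0.55*x + 5.8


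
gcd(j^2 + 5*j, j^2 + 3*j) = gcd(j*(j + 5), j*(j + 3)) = j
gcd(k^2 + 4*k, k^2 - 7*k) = k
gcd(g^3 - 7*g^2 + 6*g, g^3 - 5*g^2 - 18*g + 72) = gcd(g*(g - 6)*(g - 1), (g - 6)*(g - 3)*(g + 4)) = g - 6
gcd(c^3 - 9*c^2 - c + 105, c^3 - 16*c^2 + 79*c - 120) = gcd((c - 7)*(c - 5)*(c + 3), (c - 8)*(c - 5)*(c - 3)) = c - 5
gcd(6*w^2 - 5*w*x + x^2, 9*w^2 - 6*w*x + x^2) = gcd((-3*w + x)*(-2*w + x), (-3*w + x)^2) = -3*w + x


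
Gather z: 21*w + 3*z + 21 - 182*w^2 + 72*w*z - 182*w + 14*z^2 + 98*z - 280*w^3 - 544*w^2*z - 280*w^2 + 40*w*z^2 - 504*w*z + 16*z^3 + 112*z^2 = -280*w^3 - 462*w^2 - 161*w + 16*z^3 + z^2*(40*w + 126) + z*(-544*w^2 - 432*w + 101) + 21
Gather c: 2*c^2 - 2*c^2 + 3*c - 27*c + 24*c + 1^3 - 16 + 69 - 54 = 0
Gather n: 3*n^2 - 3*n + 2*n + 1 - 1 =3*n^2 - n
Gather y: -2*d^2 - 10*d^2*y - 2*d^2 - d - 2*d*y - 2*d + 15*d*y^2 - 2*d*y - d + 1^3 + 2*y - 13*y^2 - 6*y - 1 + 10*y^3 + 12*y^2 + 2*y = -4*d^2 - 4*d + 10*y^3 + y^2*(15*d - 1) + y*(-10*d^2 - 4*d - 2)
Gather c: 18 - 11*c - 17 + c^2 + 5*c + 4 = c^2 - 6*c + 5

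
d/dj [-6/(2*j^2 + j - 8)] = 6*(4*j + 1)/(2*j^2 + j - 8)^2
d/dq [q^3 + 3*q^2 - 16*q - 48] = 3*q^2 + 6*q - 16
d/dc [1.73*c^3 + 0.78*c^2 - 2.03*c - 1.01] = 5.19*c^2 + 1.56*c - 2.03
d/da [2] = 0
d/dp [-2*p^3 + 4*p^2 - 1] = 2*p*(4 - 3*p)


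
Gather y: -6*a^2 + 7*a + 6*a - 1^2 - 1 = -6*a^2 + 13*a - 2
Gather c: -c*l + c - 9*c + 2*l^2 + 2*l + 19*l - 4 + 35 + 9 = c*(-l - 8) + 2*l^2 + 21*l + 40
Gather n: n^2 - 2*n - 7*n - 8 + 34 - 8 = n^2 - 9*n + 18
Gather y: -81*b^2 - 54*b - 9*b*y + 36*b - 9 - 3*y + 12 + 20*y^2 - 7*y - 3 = -81*b^2 - 18*b + 20*y^2 + y*(-9*b - 10)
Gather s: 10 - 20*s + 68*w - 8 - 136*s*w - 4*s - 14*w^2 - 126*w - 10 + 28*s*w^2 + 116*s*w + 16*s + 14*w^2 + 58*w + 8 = s*(28*w^2 - 20*w - 8)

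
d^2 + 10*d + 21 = (d + 3)*(d + 7)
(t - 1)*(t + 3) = t^2 + 2*t - 3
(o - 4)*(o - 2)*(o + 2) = o^3 - 4*o^2 - 4*o + 16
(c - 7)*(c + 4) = c^2 - 3*c - 28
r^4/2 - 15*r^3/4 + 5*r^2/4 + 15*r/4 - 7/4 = (r/2 + 1/2)*(r - 7)*(r - 1)*(r - 1/2)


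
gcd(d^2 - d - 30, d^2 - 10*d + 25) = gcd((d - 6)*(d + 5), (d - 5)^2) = 1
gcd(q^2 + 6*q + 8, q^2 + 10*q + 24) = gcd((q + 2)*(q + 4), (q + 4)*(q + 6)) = q + 4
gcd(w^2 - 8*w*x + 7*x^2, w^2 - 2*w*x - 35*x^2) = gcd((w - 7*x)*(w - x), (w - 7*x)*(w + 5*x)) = -w + 7*x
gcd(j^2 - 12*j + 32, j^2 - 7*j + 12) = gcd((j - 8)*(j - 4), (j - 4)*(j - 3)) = j - 4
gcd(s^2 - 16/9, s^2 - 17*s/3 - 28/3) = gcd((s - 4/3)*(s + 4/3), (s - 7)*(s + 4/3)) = s + 4/3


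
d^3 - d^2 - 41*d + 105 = (d - 5)*(d - 3)*(d + 7)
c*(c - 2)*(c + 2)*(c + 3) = c^4 + 3*c^3 - 4*c^2 - 12*c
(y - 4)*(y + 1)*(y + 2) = y^3 - y^2 - 10*y - 8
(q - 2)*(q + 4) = q^2 + 2*q - 8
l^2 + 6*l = l*(l + 6)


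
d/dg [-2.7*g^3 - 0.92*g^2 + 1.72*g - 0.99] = -8.1*g^2 - 1.84*g + 1.72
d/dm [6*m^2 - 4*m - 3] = 12*m - 4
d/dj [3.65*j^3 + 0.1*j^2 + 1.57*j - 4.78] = 10.95*j^2 + 0.2*j + 1.57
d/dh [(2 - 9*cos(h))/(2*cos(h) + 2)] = 11*sin(h)/(2*(cos(h) + 1)^2)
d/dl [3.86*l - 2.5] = 3.86000000000000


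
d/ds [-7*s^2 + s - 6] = 1 - 14*s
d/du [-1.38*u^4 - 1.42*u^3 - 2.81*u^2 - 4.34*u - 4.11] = -5.52*u^3 - 4.26*u^2 - 5.62*u - 4.34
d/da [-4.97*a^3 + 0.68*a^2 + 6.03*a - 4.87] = -14.91*a^2 + 1.36*a + 6.03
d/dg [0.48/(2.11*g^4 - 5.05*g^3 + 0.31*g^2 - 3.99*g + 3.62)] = (-4.0512*g^3 + 7.272*g^2 - 0.2976*g + 1.9152)/(2.11*g^4 - 5.05*g^3 + 0.31*g^2 - 3.99*g + 3.62)^2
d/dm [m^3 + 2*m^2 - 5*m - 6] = 3*m^2 + 4*m - 5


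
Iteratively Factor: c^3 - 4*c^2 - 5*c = (c - 5)*(c^2 + c) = (c - 5)*(c + 1)*(c)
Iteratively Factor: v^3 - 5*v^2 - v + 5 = (v - 5)*(v^2 - 1) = (v - 5)*(v + 1)*(v - 1)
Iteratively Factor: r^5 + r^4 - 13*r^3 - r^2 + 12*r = (r + 4)*(r^4 - 3*r^3 - r^2 + 3*r) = (r + 1)*(r + 4)*(r^3 - 4*r^2 + 3*r) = r*(r + 1)*(r + 4)*(r^2 - 4*r + 3) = r*(r - 1)*(r + 1)*(r + 4)*(r - 3)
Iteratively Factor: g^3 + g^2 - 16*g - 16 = (g - 4)*(g^2 + 5*g + 4) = (g - 4)*(g + 1)*(g + 4)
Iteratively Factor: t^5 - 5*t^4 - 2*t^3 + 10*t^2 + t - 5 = (t + 1)*(t^4 - 6*t^3 + 4*t^2 + 6*t - 5) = (t - 1)*(t + 1)*(t^3 - 5*t^2 - t + 5) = (t - 1)*(t + 1)^2*(t^2 - 6*t + 5) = (t - 5)*(t - 1)*(t + 1)^2*(t - 1)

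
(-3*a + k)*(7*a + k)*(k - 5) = -21*a^2*k + 105*a^2 + 4*a*k^2 - 20*a*k + k^3 - 5*k^2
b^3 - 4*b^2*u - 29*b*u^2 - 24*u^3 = (b - 8*u)*(b + u)*(b + 3*u)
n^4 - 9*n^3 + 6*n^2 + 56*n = n*(n - 7)*(n - 4)*(n + 2)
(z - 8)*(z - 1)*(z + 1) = z^3 - 8*z^2 - z + 8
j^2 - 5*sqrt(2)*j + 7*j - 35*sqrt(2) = (j + 7)*(j - 5*sqrt(2))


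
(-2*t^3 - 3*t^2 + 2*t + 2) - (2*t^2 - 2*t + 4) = -2*t^3 - 5*t^2 + 4*t - 2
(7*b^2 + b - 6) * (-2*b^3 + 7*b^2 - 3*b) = -14*b^5 + 47*b^4 - 2*b^3 - 45*b^2 + 18*b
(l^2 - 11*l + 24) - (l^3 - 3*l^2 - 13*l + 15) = -l^3 + 4*l^2 + 2*l + 9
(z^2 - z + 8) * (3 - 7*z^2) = -7*z^4 + 7*z^3 - 53*z^2 - 3*z + 24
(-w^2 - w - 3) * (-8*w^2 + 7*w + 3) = 8*w^4 + w^3 + 14*w^2 - 24*w - 9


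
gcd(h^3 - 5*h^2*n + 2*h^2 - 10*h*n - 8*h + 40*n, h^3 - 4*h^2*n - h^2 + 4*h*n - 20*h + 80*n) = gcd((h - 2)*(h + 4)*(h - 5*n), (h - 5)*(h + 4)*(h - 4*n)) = h + 4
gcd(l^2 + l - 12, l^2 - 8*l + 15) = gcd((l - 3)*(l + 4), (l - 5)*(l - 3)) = l - 3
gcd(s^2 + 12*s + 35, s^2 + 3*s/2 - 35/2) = s + 5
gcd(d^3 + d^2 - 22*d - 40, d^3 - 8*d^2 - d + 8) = 1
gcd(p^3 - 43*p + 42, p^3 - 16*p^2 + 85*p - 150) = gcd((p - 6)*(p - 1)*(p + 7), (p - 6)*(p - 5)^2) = p - 6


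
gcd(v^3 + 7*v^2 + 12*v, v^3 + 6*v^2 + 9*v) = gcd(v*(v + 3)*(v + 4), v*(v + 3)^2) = v^2 + 3*v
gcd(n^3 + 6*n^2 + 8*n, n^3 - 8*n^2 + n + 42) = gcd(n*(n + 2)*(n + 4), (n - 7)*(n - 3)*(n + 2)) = n + 2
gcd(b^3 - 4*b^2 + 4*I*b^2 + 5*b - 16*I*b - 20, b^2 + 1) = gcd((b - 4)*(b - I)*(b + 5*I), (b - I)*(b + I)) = b - I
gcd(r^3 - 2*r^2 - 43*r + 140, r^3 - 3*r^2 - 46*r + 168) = r^2 + 3*r - 28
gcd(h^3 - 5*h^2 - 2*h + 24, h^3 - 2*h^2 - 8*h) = h^2 - 2*h - 8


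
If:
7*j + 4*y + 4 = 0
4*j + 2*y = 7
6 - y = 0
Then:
No Solution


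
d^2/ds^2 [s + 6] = 0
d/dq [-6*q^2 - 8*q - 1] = -12*q - 8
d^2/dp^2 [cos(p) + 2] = -cos(p)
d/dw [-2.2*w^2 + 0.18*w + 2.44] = 0.18 - 4.4*w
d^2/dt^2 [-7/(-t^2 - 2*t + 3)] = 14*(-t^2 - 2*t + 4*(t + 1)^2 + 3)/(t^2 + 2*t - 3)^3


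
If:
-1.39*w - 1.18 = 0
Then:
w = -0.85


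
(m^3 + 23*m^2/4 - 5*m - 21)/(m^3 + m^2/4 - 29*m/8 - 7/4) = 2*(m + 6)/(2*m + 1)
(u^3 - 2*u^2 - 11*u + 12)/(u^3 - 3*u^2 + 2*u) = (u^2 - u - 12)/(u*(u - 2))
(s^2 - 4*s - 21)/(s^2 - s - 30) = (-s^2 + 4*s + 21)/(-s^2 + s + 30)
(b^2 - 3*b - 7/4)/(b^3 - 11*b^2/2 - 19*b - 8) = (b - 7/2)/(b^2 - 6*b - 16)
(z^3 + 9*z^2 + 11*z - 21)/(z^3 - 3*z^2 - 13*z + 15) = (z + 7)/(z - 5)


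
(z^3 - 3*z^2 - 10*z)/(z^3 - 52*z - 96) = z*(z - 5)/(z^2 - 2*z - 48)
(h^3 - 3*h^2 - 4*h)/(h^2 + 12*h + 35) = h*(h^2 - 3*h - 4)/(h^2 + 12*h + 35)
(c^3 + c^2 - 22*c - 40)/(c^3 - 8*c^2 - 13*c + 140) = (c + 2)/(c - 7)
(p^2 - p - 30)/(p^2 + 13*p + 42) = (p^2 - p - 30)/(p^2 + 13*p + 42)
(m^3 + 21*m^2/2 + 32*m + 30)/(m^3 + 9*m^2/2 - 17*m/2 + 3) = (2*m^2 + 9*m + 10)/(2*m^2 - 3*m + 1)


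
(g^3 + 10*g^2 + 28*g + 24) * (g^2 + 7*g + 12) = g^5 + 17*g^4 + 110*g^3 + 340*g^2 + 504*g + 288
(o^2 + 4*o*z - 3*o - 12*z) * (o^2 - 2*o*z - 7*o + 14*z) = o^4 + 2*o^3*z - 10*o^3 - 8*o^2*z^2 - 20*o^2*z + 21*o^2 + 80*o*z^2 + 42*o*z - 168*z^2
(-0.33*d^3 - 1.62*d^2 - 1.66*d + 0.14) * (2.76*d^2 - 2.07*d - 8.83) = -0.9108*d^5 - 3.7881*d^4 + 1.6857*d^3 + 18.1272*d^2 + 14.368*d - 1.2362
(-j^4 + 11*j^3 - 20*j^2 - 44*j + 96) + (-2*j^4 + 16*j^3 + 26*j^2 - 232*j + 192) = -3*j^4 + 27*j^3 + 6*j^2 - 276*j + 288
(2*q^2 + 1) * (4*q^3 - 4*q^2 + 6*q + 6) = 8*q^5 - 8*q^4 + 16*q^3 + 8*q^2 + 6*q + 6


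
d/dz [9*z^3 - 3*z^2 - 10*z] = 27*z^2 - 6*z - 10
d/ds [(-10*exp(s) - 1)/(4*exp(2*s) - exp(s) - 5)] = ((8*exp(s) - 1)*(10*exp(s) + 1) - 40*exp(2*s) + 10*exp(s) + 50)*exp(s)/(-4*exp(2*s) + exp(s) + 5)^2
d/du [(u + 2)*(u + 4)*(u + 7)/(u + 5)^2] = (u^3 + 15*u^2 + 80*u + 138)/(u^3 + 15*u^2 + 75*u + 125)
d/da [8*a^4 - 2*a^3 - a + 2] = 32*a^3 - 6*a^2 - 1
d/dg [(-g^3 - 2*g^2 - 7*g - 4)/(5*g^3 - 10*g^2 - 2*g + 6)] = 2*(10*g^4 + 37*g^3 - 12*g^2 - 52*g - 25)/(25*g^6 - 100*g^5 + 80*g^4 + 100*g^3 - 116*g^2 - 24*g + 36)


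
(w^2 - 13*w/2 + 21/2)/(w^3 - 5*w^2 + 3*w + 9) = (w - 7/2)/(w^2 - 2*w - 3)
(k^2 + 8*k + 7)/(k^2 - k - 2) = (k + 7)/(k - 2)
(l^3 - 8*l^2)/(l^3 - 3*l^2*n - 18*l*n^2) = l*(8 - l)/(-l^2 + 3*l*n + 18*n^2)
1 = 1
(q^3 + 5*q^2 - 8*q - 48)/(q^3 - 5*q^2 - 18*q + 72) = (q + 4)/(q - 6)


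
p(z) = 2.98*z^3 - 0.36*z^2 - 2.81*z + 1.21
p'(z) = 8.94*z^2 - 0.72*z - 2.81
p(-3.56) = -127.80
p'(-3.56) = 113.06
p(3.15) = 81.93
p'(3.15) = 83.63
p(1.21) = 2.56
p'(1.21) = 9.41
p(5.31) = 422.31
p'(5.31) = 245.44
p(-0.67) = 2.03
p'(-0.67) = 1.69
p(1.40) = 4.75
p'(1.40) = 13.70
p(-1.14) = -0.47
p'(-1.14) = 9.63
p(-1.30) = -2.29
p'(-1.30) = 13.23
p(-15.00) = -10095.14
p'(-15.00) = 2019.49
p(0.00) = 1.21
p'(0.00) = -2.81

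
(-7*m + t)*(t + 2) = -7*m*t - 14*m + t^2 + 2*t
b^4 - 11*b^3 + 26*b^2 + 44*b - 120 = (b - 6)*(b - 5)*(b - 2)*(b + 2)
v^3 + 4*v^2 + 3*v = v*(v + 1)*(v + 3)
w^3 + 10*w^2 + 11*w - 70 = (w - 2)*(w + 5)*(w + 7)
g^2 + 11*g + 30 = (g + 5)*(g + 6)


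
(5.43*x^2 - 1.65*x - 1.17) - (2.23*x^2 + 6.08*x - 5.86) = 3.2*x^2 - 7.73*x + 4.69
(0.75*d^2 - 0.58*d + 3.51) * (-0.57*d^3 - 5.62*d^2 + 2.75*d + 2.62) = -0.4275*d^5 - 3.8844*d^4 + 3.3214*d^3 - 19.3562*d^2 + 8.1329*d + 9.1962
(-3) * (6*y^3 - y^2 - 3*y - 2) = -18*y^3 + 3*y^2 + 9*y + 6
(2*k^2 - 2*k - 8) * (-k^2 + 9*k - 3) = -2*k^4 + 20*k^3 - 16*k^2 - 66*k + 24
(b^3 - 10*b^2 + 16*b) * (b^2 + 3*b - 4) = b^5 - 7*b^4 - 18*b^3 + 88*b^2 - 64*b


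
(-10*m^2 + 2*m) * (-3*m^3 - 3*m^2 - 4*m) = 30*m^5 + 24*m^4 + 34*m^3 - 8*m^2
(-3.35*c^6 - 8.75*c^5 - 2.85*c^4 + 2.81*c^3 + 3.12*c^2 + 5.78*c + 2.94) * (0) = 0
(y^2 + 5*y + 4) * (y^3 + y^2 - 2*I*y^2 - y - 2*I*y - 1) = y^5 + 6*y^4 - 2*I*y^4 + 8*y^3 - 12*I*y^3 - 2*y^2 - 18*I*y^2 - 9*y - 8*I*y - 4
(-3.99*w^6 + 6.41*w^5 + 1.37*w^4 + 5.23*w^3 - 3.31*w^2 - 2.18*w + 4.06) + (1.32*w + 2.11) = -3.99*w^6 + 6.41*w^5 + 1.37*w^4 + 5.23*w^3 - 3.31*w^2 - 0.86*w + 6.17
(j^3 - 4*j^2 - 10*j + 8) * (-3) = -3*j^3 + 12*j^2 + 30*j - 24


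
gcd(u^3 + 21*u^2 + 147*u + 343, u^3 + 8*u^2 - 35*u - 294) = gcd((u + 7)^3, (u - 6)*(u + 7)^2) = u^2 + 14*u + 49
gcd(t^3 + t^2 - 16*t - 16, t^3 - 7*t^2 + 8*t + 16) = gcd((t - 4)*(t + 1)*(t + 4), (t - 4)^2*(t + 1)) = t^2 - 3*t - 4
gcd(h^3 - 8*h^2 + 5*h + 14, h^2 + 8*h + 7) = h + 1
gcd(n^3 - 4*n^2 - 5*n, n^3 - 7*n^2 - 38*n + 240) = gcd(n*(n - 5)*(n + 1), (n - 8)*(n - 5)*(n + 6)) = n - 5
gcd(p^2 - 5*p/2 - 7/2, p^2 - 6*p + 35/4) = p - 7/2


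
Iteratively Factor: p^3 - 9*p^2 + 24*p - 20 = (p - 2)*(p^2 - 7*p + 10) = (p - 5)*(p - 2)*(p - 2)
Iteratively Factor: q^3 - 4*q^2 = (q)*(q^2 - 4*q) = q^2*(q - 4)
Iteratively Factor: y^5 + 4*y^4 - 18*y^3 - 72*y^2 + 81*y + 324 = (y - 3)*(y^4 + 7*y^3 + 3*y^2 - 63*y - 108) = (y - 3)*(y + 3)*(y^3 + 4*y^2 - 9*y - 36) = (y - 3)*(y + 3)^2*(y^2 + y - 12) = (y - 3)^2*(y + 3)^2*(y + 4)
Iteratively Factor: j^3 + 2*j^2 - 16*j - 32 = (j + 2)*(j^2 - 16) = (j - 4)*(j + 2)*(j + 4)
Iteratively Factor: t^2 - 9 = (t - 3)*(t + 3)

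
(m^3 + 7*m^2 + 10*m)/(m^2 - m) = (m^2 + 7*m + 10)/(m - 1)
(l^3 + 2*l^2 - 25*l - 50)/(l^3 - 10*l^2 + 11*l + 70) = (l + 5)/(l - 7)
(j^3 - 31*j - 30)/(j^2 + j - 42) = (j^2 + 6*j + 5)/(j + 7)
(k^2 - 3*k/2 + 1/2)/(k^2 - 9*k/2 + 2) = (k - 1)/(k - 4)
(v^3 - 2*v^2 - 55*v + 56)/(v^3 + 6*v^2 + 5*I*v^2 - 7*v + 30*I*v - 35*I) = (v - 8)/(v + 5*I)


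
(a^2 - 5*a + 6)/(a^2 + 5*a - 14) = (a - 3)/(a + 7)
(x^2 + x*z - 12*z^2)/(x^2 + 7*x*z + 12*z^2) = (x - 3*z)/(x + 3*z)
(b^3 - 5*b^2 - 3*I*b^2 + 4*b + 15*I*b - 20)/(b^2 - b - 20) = (b^2 - 3*I*b + 4)/(b + 4)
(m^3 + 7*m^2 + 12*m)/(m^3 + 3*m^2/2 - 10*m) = 2*(m + 3)/(2*m - 5)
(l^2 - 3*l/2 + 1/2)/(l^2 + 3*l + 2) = (2*l^2 - 3*l + 1)/(2*(l^2 + 3*l + 2))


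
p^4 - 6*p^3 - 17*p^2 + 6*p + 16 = (p - 8)*(p - 1)*(p + 1)*(p + 2)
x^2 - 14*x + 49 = (x - 7)^2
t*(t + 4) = t^2 + 4*t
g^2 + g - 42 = (g - 6)*(g + 7)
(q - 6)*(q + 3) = q^2 - 3*q - 18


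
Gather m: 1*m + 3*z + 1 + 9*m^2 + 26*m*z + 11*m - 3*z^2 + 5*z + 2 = 9*m^2 + m*(26*z + 12) - 3*z^2 + 8*z + 3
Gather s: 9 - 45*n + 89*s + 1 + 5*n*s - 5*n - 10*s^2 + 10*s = -50*n - 10*s^2 + s*(5*n + 99) + 10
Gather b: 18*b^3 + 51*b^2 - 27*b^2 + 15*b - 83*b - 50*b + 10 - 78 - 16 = 18*b^3 + 24*b^2 - 118*b - 84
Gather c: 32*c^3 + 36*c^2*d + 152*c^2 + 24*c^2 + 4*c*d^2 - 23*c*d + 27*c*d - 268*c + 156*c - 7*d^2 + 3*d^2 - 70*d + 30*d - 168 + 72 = 32*c^3 + c^2*(36*d + 176) + c*(4*d^2 + 4*d - 112) - 4*d^2 - 40*d - 96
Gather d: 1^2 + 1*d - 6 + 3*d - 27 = 4*d - 32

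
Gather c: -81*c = -81*c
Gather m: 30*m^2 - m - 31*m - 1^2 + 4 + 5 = 30*m^2 - 32*m + 8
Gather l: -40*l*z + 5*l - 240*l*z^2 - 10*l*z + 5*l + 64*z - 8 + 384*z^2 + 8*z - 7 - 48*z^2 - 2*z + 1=l*(-240*z^2 - 50*z + 10) + 336*z^2 + 70*z - 14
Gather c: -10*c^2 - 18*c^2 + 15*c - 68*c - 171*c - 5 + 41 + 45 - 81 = -28*c^2 - 224*c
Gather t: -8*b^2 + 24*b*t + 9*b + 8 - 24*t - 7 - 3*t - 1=-8*b^2 + 9*b + t*(24*b - 27)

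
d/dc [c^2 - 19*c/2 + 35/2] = 2*c - 19/2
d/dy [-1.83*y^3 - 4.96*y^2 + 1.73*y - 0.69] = -5.49*y^2 - 9.92*y + 1.73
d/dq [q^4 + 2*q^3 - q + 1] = 4*q^3 + 6*q^2 - 1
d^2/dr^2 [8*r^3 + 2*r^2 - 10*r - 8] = 48*r + 4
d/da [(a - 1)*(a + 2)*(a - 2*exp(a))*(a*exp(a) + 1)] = (a - 1)*(a + 1)*(a + 2)*(a - 2*exp(a))*exp(a) - (a - 1)*(a + 2)*(a*exp(a) + 1)*(2*exp(a) - 1) + (a - 1)*(a - 2*exp(a))*(a*exp(a) + 1) + (a + 2)*(a - 2*exp(a))*(a*exp(a) + 1)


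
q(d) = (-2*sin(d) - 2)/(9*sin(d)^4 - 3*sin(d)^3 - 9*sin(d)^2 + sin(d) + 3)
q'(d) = (-2*sin(d) - 2)*(-36*sin(d)^3*cos(d) + 9*sin(d)^2*cos(d) + 18*sin(d)*cos(d) - cos(d))/(9*sin(d)^4 - 3*sin(d)^3 - 9*sin(d)^2 + sin(d) + 3)^2 - 2*cos(d)/(9*sin(d)^4 - 3*sin(d)^3 - 9*sin(d)^2 + sin(d) + 3)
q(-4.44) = -5.79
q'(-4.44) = -16.36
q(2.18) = -19.85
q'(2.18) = 3.65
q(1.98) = -9.55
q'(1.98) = -42.57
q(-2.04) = -0.08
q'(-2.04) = 0.53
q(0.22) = -0.88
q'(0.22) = -1.62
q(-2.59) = -0.85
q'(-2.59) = -0.29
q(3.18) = -0.65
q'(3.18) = 0.31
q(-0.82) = -0.45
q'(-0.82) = -2.33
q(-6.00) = -1.00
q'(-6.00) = -2.22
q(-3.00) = -0.64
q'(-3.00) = -0.03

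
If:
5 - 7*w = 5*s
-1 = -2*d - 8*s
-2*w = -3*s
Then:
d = -49/62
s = 10/31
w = 15/31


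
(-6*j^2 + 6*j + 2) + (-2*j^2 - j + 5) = -8*j^2 + 5*j + 7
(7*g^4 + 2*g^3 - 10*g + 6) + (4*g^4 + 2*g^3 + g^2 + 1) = 11*g^4 + 4*g^3 + g^2 - 10*g + 7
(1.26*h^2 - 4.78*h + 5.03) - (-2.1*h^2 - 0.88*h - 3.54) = 3.36*h^2 - 3.9*h + 8.57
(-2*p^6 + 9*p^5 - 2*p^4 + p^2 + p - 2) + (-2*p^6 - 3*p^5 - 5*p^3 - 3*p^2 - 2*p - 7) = -4*p^6 + 6*p^5 - 2*p^4 - 5*p^3 - 2*p^2 - p - 9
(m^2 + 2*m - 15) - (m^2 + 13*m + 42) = -11*m - 57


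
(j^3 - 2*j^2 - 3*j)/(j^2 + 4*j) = (j^2 - 2*j - 3)/(j + 4)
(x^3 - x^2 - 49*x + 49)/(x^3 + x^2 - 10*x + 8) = (x^2 - 49)/(x^2 + 2*x - 8)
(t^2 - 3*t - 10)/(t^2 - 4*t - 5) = (t + 2)/(t + 1)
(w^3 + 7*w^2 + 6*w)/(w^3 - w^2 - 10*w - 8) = w*(w + 6)/(w^2 - 2*w - 8)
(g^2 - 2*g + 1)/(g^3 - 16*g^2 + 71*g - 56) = (g - 1)/(g^2 - 15*g + 56)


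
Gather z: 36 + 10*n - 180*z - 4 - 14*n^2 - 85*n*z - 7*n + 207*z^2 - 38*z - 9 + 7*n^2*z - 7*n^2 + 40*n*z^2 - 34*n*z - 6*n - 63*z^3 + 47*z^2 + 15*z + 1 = -21*n^2 - 3*n - 63*z^3 + z^2*(40*n + 254) + z*(7*n^2 - 119*n - 203) + 24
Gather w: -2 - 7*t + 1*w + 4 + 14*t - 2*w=7*t - w + 2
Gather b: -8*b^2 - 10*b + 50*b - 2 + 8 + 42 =-8*b^2 + 40*b + 48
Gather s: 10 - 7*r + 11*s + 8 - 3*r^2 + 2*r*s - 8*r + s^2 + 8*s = -3*r^2 - 15*r + s^2 + s*(2*r + 19) + 18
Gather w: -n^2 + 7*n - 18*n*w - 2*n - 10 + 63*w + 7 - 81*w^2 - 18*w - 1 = -n^2 + 5*n - 81*w^2 + w*(45 - 18*n) - 4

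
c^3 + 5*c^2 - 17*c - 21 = (c - 3)*(c + 1)*(c + 7)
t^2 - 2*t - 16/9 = (t - 8/3)*(t + 2/3)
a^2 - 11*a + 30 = (a - 6)*(a - 5)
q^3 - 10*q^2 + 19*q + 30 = (q - 6)*(q - 5)*(q + 1)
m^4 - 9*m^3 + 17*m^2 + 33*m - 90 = (m - 5)*(m - 3)^2*(m + 2)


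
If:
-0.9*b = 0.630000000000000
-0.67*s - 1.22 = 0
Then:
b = -0.70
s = -1.82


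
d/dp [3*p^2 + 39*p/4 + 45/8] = 6*p + 39/4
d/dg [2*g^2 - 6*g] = 4*g - 6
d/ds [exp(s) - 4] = exp(s)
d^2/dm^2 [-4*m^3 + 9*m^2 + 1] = 18 - 24*m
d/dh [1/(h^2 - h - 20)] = (1 - 2*h)/(-h^2 + h + 20)^2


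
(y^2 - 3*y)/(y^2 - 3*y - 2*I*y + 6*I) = y/(y - 2*I)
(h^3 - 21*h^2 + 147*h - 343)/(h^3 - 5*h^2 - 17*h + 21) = (h^2 - 14*h + 49)/(h^2 + 2*h - 3)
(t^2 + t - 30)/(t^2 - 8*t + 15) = (t + 6)/(t - 3)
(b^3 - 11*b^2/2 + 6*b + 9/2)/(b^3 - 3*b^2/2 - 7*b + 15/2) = (2*b^2 - 5*b - 3)/(2*b^2 + 3*b - 5)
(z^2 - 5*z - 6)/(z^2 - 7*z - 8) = (z - 6)/(z - 8)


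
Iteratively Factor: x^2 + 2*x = (x + 2)*(x)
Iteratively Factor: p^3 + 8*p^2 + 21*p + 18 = (p + 3)*(p^2 + 5*p + 6) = (p + 2)*(p + 3)*(p + 3)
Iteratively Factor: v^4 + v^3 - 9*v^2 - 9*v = (v + 1)*(v^3 - 9*v) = (v - 3)*(v + 1)*(v^2 + 3*v) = (v - 3)*(v + 1)*(v + 3)*(v)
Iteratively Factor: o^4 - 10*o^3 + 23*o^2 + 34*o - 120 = (o - 5)*(o^3 - 5*o^2 - 2*o + 24) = (o - 5)*(o - 3)*(o^2 - 2*o - 8) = (o - 5)*(o - 3)*(o + 2)*(o - 4)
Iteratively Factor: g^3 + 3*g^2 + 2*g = (g + 2)*(g^2 + g) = (g + 1)*(g + 2)*(g)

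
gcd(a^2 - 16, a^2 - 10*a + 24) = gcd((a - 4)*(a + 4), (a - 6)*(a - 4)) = a - 4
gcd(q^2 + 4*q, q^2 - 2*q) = q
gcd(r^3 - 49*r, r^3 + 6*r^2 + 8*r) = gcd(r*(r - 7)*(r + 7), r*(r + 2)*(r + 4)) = r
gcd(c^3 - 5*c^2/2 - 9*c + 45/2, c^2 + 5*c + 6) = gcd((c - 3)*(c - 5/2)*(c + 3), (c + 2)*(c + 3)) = c + 3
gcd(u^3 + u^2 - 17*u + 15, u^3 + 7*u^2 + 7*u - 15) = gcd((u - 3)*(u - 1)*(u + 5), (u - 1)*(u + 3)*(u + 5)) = u^2 + 4*u - 5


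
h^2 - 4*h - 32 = (h - 8)*(h + 4)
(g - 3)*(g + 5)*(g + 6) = g^3 + 8*g^2 - 3*g - 90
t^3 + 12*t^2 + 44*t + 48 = (t + 2)*(t + 4)*(t + 6)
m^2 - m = m*(m - 1)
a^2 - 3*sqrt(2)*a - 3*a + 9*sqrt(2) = (a - 3)*(a - 3*sqrt(2))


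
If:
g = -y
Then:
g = -y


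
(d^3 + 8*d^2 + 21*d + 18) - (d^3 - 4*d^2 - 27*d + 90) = 12*d^2 + 48*d - 72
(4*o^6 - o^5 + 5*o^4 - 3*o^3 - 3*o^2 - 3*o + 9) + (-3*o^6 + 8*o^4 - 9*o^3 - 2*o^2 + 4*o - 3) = o^6 - o^5 + 13*o^4 - 12*o^3 - 5*o^2 + o + 6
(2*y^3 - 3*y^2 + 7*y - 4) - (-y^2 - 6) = 2*y^3 - 2*y^2 + 7*y + 2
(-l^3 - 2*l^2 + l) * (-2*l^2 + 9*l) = 2*l^5 - 5*l^4 - 20*l^3 + 9*l^2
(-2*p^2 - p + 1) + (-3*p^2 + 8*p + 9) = -5*p^2 + 7*p + 10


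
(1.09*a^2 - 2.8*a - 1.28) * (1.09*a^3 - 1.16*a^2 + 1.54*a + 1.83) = 1.1881*a^5 - 4.3164*a^4 + 3.5314*a^3 - 0.8325*a^2 - 7.0952*a - 2.3424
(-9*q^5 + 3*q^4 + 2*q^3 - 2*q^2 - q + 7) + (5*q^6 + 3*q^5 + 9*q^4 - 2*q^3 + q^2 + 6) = 5*q^6 - 6*q^5 + 12*q^4 - q^2 - q + 13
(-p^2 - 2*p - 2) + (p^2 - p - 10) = -3*p - 12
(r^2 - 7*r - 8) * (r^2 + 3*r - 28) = r^4 - 4*r^3 - 57*r^2 + 172*r + 224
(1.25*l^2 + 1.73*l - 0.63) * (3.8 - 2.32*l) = -2.9*l^3 + 0.736400000000001*l^2 + 8.0356*l - 2.394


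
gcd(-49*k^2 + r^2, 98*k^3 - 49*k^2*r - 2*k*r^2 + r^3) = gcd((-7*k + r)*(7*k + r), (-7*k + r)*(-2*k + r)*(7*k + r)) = -49*k^2 + r^2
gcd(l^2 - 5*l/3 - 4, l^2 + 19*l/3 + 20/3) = l + 4/3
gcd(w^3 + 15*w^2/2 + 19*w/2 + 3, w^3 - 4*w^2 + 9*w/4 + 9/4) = w + 1/2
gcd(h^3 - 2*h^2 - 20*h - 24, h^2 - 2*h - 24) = h - 6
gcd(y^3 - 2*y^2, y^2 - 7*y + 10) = y - 2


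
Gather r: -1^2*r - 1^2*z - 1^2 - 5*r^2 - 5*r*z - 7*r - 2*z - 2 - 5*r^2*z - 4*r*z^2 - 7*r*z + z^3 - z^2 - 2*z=r^2*(-5*z - 5) + r*(-4*z^2 - 12*z - 8) + z^3 - z^2 - 5*z - 3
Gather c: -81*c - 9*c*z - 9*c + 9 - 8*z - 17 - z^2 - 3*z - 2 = c*(-9*z - 90) - z^2 - 11*z - 10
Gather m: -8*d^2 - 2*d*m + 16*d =-8*d^2 - 2*d*m + 16*d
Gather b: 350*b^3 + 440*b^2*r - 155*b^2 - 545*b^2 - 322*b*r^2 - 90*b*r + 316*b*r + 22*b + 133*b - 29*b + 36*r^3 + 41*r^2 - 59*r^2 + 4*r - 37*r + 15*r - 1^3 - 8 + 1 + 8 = 350*b^3 + b^2*(440*r - 700) + b*(-322*r^2 + 226*r + 126) + 36*r^3 - 18*r^2 - 18*r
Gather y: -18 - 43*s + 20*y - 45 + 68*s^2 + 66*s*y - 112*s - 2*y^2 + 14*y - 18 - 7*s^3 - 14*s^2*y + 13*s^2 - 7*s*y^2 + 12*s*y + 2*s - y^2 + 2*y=-7*s^3 + 81*s^2 - 153*s + y^2*(-7*s - 3) + y*(-14*s^2 + 78*s + 36) - 81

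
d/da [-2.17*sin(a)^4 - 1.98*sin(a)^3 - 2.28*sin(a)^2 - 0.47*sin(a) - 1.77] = (-11.07*sin(a) + 2.17*sin(3*a) + 2.97*cos(2*a) - 3.44)*cos(a)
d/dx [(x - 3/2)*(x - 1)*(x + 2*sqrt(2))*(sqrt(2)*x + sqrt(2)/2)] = 4*sqrt(2)*x^3 - 6*sqrt(2)*x^2 + 12*x^2 - 16*x + sqrt(2)*x/2 + 1 + 3*sqrt(2)/4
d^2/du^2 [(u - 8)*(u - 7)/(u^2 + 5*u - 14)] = 20*(-2*u^3 + 21*u^2 + 21*u + 133)/(u^6 + 15*u^5 + 33*u^4 - 295*u^3 - 462*u^2 + 2940*u - 2744)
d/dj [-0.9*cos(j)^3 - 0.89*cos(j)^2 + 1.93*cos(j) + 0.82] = (2.7*cos(j)^2 + 1.78*cos(j) - 1.93)*sin(j)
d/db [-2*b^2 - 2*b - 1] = -4*b - 2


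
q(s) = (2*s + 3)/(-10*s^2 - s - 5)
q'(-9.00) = 0.00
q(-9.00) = 0.02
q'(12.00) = 0.00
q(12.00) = -0.02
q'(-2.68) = -0.00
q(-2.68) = 0.03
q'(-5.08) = 0.00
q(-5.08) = 0.03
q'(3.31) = 0.03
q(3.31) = -0.08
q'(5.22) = 0.01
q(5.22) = -0.05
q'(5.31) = 0.01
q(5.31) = -0.05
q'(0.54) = 0.44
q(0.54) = -0.48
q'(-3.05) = -0.00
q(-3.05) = 0.03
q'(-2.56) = -0.01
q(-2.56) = 0.03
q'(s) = (2*s + 3)*(20*s + 1)/(-10*s^2 - s - 5)^2 + 2/(-10*s^2 - s - 5) = (-20*s^2 - 2*s + (2*s + 3)*(20*s + 1) - 10)/(10*s^2 + s + 5)^2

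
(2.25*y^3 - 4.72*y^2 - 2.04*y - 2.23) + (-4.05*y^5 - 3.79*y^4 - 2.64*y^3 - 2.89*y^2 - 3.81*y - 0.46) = -4.05*y^5 - 3.79*y^4 - 0.39*y^3 - 7.61*y^2 - 5.85*y - 2.69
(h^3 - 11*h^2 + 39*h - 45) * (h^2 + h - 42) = h^5 - 10*h^4 - 14*h^3 + 456*h^2 - 1683*h + 1890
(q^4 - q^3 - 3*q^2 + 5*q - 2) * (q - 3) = q^5 - 4*q^4 + 14*q^2 - 17*q + 6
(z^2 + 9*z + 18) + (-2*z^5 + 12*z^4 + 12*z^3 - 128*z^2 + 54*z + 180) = -2*z^5 + 12*z^4 + 12*z^3 - 127*z^2 + 63*z + 198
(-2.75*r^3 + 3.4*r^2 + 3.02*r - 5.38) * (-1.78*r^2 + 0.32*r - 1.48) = 4.895*r^5 - 6.932*r^4 - 0.2176*r^3 + 5.5108*r^2 - 6.1912*r + 7.9624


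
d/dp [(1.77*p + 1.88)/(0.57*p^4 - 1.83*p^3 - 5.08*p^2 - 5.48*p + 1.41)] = (-3.0267*p^4 + 2.1918*p^3 + 19.3128*p^2 + 19.1008*p + 12.7981)/(0.3249*p^8 - 2.0862*p^7 - 2.4423*p^6 + 12.3456*p^5 + 47.4706*p^4 + 50.5162*p^3 + 15.7048*p^2 - 15.4536*p + 1.9881)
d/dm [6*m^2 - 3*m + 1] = 12*m - 3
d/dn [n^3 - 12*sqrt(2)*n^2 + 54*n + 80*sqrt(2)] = 3*n^2 - 24*sqrt(2)*n + 54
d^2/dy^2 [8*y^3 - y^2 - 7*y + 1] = 48*y - 2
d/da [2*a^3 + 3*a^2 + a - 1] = 6*a^2 + 6*a + 1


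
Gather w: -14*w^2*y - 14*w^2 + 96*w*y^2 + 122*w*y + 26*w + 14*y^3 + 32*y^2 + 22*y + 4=w^2*(-14*y - 14) + w*(96*y^2 + 122*y + 26) + 14*y^3 + 32*y^2 + 22*y + 4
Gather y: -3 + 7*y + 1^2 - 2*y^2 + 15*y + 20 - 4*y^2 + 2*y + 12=-6*y^2 + 24*y + 30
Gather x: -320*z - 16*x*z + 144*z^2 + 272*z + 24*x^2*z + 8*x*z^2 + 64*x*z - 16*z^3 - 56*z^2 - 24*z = 24*x^2*z + x*(8*z^2 + 48*z) - 16*z^3 + 88*z^2 - 72*z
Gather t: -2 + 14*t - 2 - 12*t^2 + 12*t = -12*t^2 + 26*t - 4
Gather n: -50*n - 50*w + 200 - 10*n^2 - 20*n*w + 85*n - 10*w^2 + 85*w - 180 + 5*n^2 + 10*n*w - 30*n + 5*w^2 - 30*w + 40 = -5*n^2 + n*(5 - 10*w) - 5*w^2 + 5*w + 60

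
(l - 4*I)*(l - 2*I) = l^2 - 6*I*l - 8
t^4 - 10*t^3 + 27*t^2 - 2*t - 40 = (t - 5)*(t - 4)*(t - 2)*(t + 1)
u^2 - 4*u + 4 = (u - 2)^2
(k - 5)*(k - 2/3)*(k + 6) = k^3 + k^2/3 - 92*k/3 + 20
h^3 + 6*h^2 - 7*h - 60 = (h - 3)*(h + 4)*(h + 5)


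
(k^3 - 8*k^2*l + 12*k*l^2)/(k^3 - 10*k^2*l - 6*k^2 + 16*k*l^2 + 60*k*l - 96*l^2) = k*(k - 6*l)/(k^2 - 8*k*l - 6*k + 48*l)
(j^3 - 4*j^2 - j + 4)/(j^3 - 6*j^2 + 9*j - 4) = (j + 1)/(j - 1)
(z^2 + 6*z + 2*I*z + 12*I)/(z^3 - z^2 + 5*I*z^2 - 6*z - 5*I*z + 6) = (z + 6)/(z^2 + z*(-1 + 3*I) - 3*I)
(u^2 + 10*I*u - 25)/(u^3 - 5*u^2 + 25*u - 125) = (u + 5*I)/(u^2 - 5*u*(1 + I) + 25*I)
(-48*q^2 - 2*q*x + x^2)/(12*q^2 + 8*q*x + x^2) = (-8*q + x)/(2*q + x)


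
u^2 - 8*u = u*(u - 8)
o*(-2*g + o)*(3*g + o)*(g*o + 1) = -6*g^3*o^2 + g^2*o^3 - 6*g^2*o + g*o^4 + g*o^2 + o^3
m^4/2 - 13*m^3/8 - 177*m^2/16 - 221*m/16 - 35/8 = (m/2 + 1)*(m - 7)*(m + 1/2)*(m + 5/4)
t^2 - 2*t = t*(t - 2)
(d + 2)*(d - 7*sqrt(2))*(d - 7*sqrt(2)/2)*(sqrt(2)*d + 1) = sqrt(2)*d^4 - 20*d^3 + 2*sqrt(2)*d^3 - 40*d^2 + 77*sqrt(2)*d^2/2 + 49*d + 77*sqrt(2)*d + 98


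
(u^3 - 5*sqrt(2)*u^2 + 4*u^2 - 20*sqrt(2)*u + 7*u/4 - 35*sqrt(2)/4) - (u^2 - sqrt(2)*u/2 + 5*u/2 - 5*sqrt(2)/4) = u^3 - 5*sqrt(2)*u^2 + 3*u^2 - 39*sqrt(2)*u/2 - 3*u/4 - 15*sqrt(2)/2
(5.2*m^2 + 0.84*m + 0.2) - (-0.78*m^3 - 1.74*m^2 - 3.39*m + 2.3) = 0.78*m^3 + 6.94*m^2 + 4.23*m - 2.1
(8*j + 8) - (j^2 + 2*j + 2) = -j^2 + 6*j + 6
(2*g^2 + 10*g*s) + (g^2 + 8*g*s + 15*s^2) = 3*g^2 + 18*g*s + 15*s^2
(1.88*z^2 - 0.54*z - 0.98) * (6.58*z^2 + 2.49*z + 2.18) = 12.3704*z^4 + 1.128*z^3 - 3.6946*z^2 - 3.6174*z - 2.1364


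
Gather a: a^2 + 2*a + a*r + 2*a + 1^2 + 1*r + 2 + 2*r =a^2 + a*(r + 4) + 3*r + 3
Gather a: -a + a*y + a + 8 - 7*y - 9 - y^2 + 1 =a*y - y^2 - 7*y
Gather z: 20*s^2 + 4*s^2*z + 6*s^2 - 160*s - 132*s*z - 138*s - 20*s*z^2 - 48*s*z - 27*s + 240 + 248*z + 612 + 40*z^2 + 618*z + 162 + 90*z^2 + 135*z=26*s^2 - 325*s + z^2*(130 - 20*s) + z*(4*s^2 - 180*s + 1001) + 1014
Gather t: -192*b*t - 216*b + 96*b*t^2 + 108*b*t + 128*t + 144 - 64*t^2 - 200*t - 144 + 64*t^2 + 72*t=96*b*t^2 - 84*b*t - 216*b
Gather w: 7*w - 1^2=7*w - 1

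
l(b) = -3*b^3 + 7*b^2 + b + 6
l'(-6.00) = -407.00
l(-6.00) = 900.00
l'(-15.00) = -2234.00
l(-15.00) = 11691.00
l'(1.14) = 5.26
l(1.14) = 11.79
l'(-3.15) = -132.40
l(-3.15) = 166.08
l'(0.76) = 6.44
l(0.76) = 9.49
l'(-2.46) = -87.90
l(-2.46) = 90.56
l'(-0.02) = 0.72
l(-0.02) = 5.98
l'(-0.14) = -1.14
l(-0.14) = 6.01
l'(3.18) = -45.49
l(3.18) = -16.51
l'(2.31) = -14.68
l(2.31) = 8.68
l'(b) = -9*b^2 + 14*b + 1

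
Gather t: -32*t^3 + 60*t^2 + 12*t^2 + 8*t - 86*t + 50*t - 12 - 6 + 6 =-32*t^3 + 72*t^2 - 28*t - 12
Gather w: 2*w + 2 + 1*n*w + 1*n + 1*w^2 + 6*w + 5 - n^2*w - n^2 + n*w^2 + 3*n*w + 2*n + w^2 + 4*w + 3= -n^2 + 3*n + w^2*(n + 2) + w*(-n^2 + 4*n + 12) + 10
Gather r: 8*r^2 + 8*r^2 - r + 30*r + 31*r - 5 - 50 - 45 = 16*r^2 + 60*r - 100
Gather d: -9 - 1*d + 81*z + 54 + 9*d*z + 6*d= d*(9*z + 5) + 81*z + 45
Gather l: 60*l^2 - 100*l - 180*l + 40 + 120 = 60*l^2 - 280*l + 160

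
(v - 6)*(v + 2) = v^2 - 4*v - 12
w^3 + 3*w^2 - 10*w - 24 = (w - 3)*(w + 2)*(w + 4)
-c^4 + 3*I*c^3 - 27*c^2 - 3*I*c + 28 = (c - 7*I)*(c + 4*I)*(-I*c - I)*(-I*c + I)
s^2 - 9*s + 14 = (s - 7)*(s - 2)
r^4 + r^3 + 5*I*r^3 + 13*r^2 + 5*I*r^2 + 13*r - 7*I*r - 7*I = (r + 1)*(r - I)^2*(r + 7*I)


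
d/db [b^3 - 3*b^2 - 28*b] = 3*b^2 - 6*b - 28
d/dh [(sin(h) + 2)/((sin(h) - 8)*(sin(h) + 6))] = (-4*sin(h) + cos(h)^2 - 45)*cos(h)/((sin(h) - 8)^2*(sin(h) + 6)^2)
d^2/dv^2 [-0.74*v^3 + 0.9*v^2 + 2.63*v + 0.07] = 1.8 - 4.44*v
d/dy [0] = 0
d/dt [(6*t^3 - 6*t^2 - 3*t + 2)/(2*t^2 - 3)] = (12*t^4 - 48*t^2 + 28*t + 9)/(4*t^4 - 12*t^2 + 9)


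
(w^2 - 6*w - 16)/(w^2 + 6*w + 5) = (w^2 - 6*w - 16)/(w^2 + 6*w + 5)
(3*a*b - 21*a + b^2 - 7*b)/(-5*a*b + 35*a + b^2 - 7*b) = (-3*a - b)/(5*a - b)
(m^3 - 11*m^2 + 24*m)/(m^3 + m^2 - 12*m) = (m - 8)/(m + 4)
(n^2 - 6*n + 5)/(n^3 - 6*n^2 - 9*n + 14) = (n - 5)/(n^2 - 5*n - 14)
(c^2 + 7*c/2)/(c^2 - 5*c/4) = 2*(2*c + 7)/(4*c - 5)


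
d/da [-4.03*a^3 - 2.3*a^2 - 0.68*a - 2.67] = -12.09*a^2 - 4.6*a - 0.68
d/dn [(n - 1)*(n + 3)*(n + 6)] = 3*n^2 + 16*n + 9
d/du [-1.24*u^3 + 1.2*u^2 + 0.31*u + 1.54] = -3.72*u^2 + 2.4*u + 0.31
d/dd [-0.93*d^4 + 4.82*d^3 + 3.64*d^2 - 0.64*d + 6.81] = -3.72*d^3 + 14.46*d^2 + 7.28*d - 0.64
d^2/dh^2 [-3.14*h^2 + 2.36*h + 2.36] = -6.28000000000000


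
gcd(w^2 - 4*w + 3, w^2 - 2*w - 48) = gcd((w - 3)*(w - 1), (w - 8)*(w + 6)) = 1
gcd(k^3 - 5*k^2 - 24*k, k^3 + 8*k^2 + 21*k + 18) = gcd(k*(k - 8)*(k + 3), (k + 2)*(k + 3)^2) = k + 3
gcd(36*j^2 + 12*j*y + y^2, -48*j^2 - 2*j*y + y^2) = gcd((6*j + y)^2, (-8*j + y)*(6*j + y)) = 6*j + y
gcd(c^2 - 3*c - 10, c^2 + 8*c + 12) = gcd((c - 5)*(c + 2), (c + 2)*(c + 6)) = c + 2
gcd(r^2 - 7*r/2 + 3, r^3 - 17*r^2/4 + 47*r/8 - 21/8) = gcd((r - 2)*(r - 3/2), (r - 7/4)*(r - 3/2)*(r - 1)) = r - 3/2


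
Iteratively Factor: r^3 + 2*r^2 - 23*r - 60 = (r + 4)*(r^2 - 2*r - 15) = (r - 5)*(r + 4)*(r + 3)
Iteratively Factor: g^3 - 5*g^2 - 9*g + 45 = (g - 5)*(g^2 - 9) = (g - 5)*(g + 3)*(g - 3)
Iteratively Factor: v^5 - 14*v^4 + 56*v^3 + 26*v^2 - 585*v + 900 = (v + 3)*(v^4 - 17*v^3 + 107*v^2 - 295*v + 300) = (v - 5)*(v + 3)*(v^3 - 12*v^2 + 47*v - 60) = (v - 5)^2*(v + 3)*(v^2 - 7*v + 12) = (v - 5)^2*(v - 3)*(v + 3)*(v - 4)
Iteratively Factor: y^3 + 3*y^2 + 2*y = (y + 2)*(y^2 + y) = y*(y + 2)*(y + 1)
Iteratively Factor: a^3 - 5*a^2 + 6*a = (a - 3)*(a^2 - 2*a) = a*(a - 3)*(a - 2)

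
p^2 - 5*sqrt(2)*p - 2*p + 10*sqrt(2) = (p - 2)*(p - 5*sqrt(2))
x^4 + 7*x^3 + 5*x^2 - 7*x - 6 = (x - 1)*(x + 1)^2*(x + 6)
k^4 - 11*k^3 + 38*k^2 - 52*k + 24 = (k - 6)*(k - 2)^2*(k - 1)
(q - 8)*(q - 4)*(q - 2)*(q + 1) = q^4 - 13*q^3 + 42*q^2 - 8*q - 64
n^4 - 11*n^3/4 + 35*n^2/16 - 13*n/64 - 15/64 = (n - 5/4)*(n - 1)*(n - 3/4)*(n + 1/4)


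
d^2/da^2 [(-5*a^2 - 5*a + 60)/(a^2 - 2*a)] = 30*(-a^3 + 12*a^2 - 24*a + 16)/(a^3*(a^3 - 6*a^2 + 12*a - 8))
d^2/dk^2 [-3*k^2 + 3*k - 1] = -6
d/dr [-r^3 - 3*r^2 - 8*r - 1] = -3*r^2 - 6*r - 8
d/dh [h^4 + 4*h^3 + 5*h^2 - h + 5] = 4*h^3 + 12*h^2 + 10*h - 1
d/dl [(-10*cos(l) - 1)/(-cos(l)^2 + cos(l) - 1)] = (-10*sin(l)^2 + 2*cos(l) - 1)*sin(l)/(sin(l)^2 + cos(l) - 2)^2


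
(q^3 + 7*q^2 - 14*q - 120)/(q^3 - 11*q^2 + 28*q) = (q^2 + 11*q + 30)/(q*(q - 7))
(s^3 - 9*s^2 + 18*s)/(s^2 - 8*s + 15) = s*(s - 6)/(s - 5)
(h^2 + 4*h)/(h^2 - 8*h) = (h + 4)/(h - 8)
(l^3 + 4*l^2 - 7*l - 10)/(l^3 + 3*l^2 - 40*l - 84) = (l^3 + 4*l^2 - 7*l - 10)/(l^3 + 3*l^2 - 40*l - 84)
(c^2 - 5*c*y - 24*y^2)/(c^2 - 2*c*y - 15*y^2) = (-c + 8*y)/(-c + 5*y)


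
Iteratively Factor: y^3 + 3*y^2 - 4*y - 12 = (y - 2)*(y^2 + 5*y + 6) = (y - 2)*(y + 3)*(y + 2)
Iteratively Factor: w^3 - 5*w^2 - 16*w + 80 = (w + 4)*(w^2 - 9*w + 20) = (w - 4)*(w + 4)*(w - 5)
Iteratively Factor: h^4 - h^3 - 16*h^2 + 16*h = (h - 4)*(h^3 + 3*h^2 - 4*h) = (h - 4)*(h - 1)*(h^2 + 4*h) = h*(h - 4)*(h - 1)*(h + 4)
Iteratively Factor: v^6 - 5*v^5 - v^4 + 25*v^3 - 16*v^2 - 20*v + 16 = (v - 4)*(v^5 - v^4 - 5*v^3 + 5*v^2 + 4*v - 4) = (v - 4)*(v + 2)*(v^4 - 3*v^3 + v^2 + 3*v - 2) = (v - 4)*(v - 2)*(v + 2)*(v^3 - v^2 - v + 1) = (v - 4)*(v - 2)*(v - 1)*(v + 2)*(v^2 - 1) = (v - 4)*(v - 2)*(v - 1)*(v + 1)*(v + 2)*(v - 1)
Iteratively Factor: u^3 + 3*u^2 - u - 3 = (u - 1)*(u^2 + 4*u + 3) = (u - 1)*(u + 3)*(u + 1)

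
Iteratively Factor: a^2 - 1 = (a + 1)*(a - 1)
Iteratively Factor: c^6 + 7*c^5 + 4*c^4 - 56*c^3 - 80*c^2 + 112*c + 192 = (c + 4)*(c^5 + 3*c^4 - 8*c^3 - 24*c^2 + 16*c + 48) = (c - 2)*(c + 4)*(c^4 + 5*c^3 + 2*c^2 - 20*c - 24) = (c - 2)*(c + 2)*(c + 4)*(c^3 + 3*c^2 - 4*c - 12) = (c - 2)*(c + 2)^2*(c + 4)*(c^2 + c - 6) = (c - 2)*(c + 2)^2*(c + 3)*(c + 4)*(c - 2)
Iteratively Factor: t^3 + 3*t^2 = (t)*(t^2 + 3*t) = t*(t + 3)*(t)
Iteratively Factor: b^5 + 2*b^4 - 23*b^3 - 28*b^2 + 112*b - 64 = (b + 4)*(b^4 - 2*b^3 - 15*b^2 + 32*b - 16) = (b - 4)*(b + 4)*(b^3 + 2*b^2 - 7*b + 4) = (b - 4)*(b - 1)*(b + 4)*(b^2 + 3*b - 4) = (b - 4)*(b - 1)*(b + 4)^2*(b - 1)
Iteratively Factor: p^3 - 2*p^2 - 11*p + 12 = (p + 3)*(p^2 - 5*p + 4) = (p - 1)*(p + 3)*(p - 4)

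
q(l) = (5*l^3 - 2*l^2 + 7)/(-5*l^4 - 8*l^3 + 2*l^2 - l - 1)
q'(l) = (15*l^2 - 4*l)/(-5*l^4 - 8*l^3 + 2*l^2 - l - 1) + (5*l^3 - 2*l^2 + 7)*(20*l^3 + 24*l^2 - 4*l + 1)/(-5*l^4 - 8*l^3 + 2*l^2 - l - 1)^2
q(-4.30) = 0.41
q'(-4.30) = 0.17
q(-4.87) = 0.34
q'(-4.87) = 0.11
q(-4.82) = 0.34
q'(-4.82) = 0.11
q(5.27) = -0.14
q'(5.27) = 0.02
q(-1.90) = 15.92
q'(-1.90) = 279.36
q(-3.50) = 0.61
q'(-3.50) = 0.36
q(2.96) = -0.21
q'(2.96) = 0.05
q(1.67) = -0.34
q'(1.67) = 0.23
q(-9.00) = 0.14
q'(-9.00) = 0.02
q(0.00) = -7.00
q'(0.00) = 7.00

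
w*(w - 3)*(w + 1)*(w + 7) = w^4 + 5*w^3 - 17*w^2 - 21*w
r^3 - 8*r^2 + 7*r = r*(r - 7)*(r - 1)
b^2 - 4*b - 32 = (b - 8)*(b + 4)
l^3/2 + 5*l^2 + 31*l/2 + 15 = (l/2 + 1)*(l + 3)*(l + 5)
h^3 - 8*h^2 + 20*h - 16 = (h - 4)*(h - 2)^2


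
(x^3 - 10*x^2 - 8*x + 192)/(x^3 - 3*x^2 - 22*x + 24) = (x - 8)/(x - 1)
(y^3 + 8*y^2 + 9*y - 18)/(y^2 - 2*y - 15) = (y^2 + 5*y - 6)/(y - 5)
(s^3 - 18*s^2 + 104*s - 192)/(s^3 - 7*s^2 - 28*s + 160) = (s - 6)/(s + 5)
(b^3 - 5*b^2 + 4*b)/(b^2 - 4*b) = b - 1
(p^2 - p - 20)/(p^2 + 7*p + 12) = (p - 5)/(p + 3)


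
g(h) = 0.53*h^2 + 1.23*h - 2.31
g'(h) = 1.06*h + 1.23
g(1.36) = 0.34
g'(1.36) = 2.67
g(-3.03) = -1.17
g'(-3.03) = -1.98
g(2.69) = 4.83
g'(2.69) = 4.08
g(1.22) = -0.02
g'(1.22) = 2.52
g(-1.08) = -3.02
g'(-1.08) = 0.09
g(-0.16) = -2.49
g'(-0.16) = 1.06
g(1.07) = -0.39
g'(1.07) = 2.36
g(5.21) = 18.48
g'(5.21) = 6.75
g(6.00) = 24.15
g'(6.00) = 7.59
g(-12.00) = 59.25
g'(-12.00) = -11.49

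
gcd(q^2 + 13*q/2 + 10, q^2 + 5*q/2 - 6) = q + 4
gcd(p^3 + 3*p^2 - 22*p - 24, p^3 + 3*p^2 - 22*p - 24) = p^3 + 3*p^2 - 22*p - 24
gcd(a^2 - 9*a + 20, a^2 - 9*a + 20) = a^2 - 9*a + 20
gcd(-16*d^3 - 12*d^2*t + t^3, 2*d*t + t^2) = 2*d + t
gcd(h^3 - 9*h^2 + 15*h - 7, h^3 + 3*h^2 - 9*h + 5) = h^2 - 2*h + 1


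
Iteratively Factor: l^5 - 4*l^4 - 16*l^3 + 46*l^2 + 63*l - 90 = (l + 3)*(l^4 - 7*l^3 + 5*l^2 + 31*l - 30) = (l - 1)*(l + 3)*(l^3 - 6*l^2 - l + 30) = (l - 3)*(l - 1)*(l + 3)*(l^2 - 3*l - 10) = (l - 3)*(l - 1)*(l + 2)*(l + 3)*(l - 5)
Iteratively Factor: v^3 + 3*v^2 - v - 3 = (v - 1)*(v^2 + 4*v + 3) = (v - 1)*(v + 1)*(v + 3)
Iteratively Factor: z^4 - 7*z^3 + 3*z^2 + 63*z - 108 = (z - 3)*(z^3 - 4*z^2 - 9*z + 36) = (z - 3)*(z + 3)*(z^2 - 7*z + 12) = (z - 4)*(z - 3)*(z + 3)*(z - 3)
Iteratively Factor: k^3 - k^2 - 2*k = (k + 1)*(k^2 - 2*k) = (k - 2)*(k + 1)*(k)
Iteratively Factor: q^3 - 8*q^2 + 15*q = (q)*(q^2 - 8*q + 15) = q*(q - 5)*(q - 3)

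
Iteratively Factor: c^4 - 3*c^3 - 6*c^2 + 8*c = (c - 1)*(c^3 - 2*c^2 - 8*c) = c*(c - 1)*(c^2 - 2*c - 8) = c*(c - 4)*(c - 1)*(c + 2)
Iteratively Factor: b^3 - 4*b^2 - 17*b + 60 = (b + 4)*(b^2 - 8*b + 15) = (b - 3)*(b + 4)*(b - 5)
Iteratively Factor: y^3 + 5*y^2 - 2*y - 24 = (y + 4)*(y^2 + y - 6) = (y - 2)*(y + 4)*(y + 3)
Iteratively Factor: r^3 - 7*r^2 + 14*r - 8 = (r - 1)*(r^2 - 6*r + 8) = (r - 2)*(r - 1)*(r - 4)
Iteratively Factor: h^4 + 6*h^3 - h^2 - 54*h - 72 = (h - 3)*(h^3 + 9*h^2 + 26*h + 24) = (h - 3)*(h + 2)*(h^2 + 7*h + 12) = (h - 3)*(h + 2)*(h + 3)*(h + 4)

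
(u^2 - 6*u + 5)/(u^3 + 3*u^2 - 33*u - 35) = (u - 1)/(u^2 + 8*u + 7)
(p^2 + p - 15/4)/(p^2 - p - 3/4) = (2*p + 5)/(2*p + 1)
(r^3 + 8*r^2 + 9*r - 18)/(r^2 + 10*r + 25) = (r^3 + 8*r^2 + 9*r - 18)/(r^2 + 10*r + 25)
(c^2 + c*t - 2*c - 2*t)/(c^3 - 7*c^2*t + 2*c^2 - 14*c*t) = (c^2 + c*t - 2*c - 2*t)/(c*(c^2 - 7*c*t + 2*c - 14*t))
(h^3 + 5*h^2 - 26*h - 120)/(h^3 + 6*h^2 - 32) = (h^2 + h - 30)/(h^2 + 2*h - 8)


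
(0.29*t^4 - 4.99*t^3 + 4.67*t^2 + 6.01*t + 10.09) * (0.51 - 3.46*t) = -1.0034*t^5 + 17.4133*t^4 - 18.7031*t^3 - 18.4129*t^2 - 31.8463*t + 5.1459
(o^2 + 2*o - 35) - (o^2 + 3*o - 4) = -o - 31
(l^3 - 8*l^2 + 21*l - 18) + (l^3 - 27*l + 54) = 2*l^3 - 8*l^2 - 6*l + 36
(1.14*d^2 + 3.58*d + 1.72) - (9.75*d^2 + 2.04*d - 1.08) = -8.61*d^2 + 1.54*d + 2.8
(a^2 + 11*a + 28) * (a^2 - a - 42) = a^4 + 10*a^3 - 25*a^2 - 490*a - 1176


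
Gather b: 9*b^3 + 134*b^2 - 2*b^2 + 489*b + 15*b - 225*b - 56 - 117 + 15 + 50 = 9*b^3 + 132*b^2 + 279*b - 108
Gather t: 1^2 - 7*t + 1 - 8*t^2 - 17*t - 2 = -8*t^2 - 24*t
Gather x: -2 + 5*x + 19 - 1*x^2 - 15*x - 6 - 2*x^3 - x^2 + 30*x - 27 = -2*x^3 - 2*x^2 + 20*x - 16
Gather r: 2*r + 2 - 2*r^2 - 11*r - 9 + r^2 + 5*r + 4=-r^2 - 4*r - 3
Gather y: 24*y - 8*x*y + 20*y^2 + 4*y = 20*y^2 + y*(28 - 8*x)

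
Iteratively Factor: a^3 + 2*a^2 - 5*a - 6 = (a - 2)*(a^2 + 4*a + 3) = (a - 2)*(a + 3)*(a + 1)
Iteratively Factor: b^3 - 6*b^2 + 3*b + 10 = (b + 1)*(b^2 - 7*b + 10) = (b - 2)*(b + 1)*(b - 5)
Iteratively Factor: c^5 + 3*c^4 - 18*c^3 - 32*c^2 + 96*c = (c - 3)*(c^4 + 6*c^3 - 32*c) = (c - 3)*(c + 4)*(c^3 + 2*c^2 - 8*c) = (c - 3)*(c - 2)*(c + 4)*(c^2 + 4*c) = c*(c - 3)*(c - 2)*(c + 4)*(c + 4)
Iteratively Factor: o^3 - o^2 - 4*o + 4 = (o - 2)*(o^2 + o - 2) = (o - 2)*(o + 2)*(o - 1)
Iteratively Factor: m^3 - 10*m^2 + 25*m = (m - 5)*(m^2 - 5*m) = (m - 5)^2*(m)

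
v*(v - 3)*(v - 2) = v^3 - 5*v^2 + 6*v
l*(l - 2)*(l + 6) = l^3 + 4*l^2 - 12*l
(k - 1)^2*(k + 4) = k^3 + 2*k^2 - 7*k + 4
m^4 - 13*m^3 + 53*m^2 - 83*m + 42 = (m - 7)*(m - 3)*(m - 2)*(m - 1)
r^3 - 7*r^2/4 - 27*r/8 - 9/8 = (r - 3)*(r + 1/2)*(r + 3/4)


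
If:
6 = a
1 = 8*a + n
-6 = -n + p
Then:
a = 6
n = -47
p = -53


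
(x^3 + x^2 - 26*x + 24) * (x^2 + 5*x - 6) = x^5 + 6*x^4 - 27*x^3 - 112*x^2 + 276*x - 144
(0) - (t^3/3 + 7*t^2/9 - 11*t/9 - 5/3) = -t^3/3 - 7*t^2/9 + 11*t/9 + 5/3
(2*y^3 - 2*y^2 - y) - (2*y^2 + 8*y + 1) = 2*y^3 - 4*y^2 - 9*y - 1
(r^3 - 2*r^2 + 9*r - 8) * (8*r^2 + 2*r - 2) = 8*r^5 - 14*r^4 + 66*r^3 - 42*r^2 - 34*r + 16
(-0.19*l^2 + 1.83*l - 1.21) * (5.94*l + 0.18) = -1.1286*l^3 + 10.836*l^2 - 6.858*l - 0.2178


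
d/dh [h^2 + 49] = 2*h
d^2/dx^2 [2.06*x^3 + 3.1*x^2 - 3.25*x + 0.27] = 12.36*x + 6.2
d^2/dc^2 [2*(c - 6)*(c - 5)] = 4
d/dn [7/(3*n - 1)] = -21/(3*n - 1)^2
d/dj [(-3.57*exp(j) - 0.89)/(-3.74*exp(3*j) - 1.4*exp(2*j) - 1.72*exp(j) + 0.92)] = (-(3.57*exp(j) + 0.89)*(11.22*exp(2*j) + 2.8*exp(j) + 1.72) + 13.3518*exp(3*j) + 4.998*exp(2*j) + 6.1404*exp(j) - 3.2844)*exp(j)/(3.74*exp(3*j) + 1.4*exp(2*j) + 1.72*exp(j) - 0.92)^2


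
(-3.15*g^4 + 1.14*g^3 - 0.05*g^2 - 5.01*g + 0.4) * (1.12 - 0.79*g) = 2.4885*g^5 - 4.4286*g^4 + 1.3163*g^3 + 3.9019*g^2 - 5.9272*g + 0.448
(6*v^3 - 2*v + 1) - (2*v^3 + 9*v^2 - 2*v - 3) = 4*v^3 - 9*v^2 + 4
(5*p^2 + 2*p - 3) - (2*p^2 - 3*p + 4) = 3*p^2 + 5*p - 7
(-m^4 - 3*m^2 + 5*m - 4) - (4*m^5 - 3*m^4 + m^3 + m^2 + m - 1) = -4*m^5 + 2*m^4 - m^3 - 4*m^2 + 4*m - 3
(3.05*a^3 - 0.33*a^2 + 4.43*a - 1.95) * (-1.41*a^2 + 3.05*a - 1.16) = -4.3005*a^5 + 9.7678*a^4 - 10.7908*a^3 + 16.6438*a^2 - 11.0863*a + 2.262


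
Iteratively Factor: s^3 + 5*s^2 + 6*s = (s + 3)*(s^2 + 2*s) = s*(s + 3)*(s + 2)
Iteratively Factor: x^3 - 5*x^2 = (x - 5)*(x^2) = x*(x - 5)*(x)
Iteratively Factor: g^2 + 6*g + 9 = (g + 3)*(g + 3)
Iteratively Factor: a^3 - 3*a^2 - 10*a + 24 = (a - 4)*(a^2 + a - 6) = (a - 4)*(a - 2)*(a + 3)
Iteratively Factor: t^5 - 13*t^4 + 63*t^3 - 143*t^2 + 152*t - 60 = (t - 5)*(t^4 - 8*t^3 + 23*t^2 - 28*t + 12) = (t - 5)*(t - 2)*(t^3 - 6*t^2 + 11*t - 6) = (t - 5)*(t - 2)^2*(t^2 - 4*t + 3) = (t - 5)*(t - 3)*(t - 2)^2*(t - 1)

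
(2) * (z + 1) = 2*z + 2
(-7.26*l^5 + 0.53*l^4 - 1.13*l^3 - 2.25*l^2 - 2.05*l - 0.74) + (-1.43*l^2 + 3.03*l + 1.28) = -7.26*l^5 + 0.53*l^4 - 1.13*l^3 - 3.68*l^2 + 0.98*l + 0.54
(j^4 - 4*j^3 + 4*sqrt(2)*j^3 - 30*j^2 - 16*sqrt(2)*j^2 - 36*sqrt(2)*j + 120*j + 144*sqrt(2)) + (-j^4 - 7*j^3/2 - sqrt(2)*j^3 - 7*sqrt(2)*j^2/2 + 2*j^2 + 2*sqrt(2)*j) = -15*j^3/2 + 3*sqrt(2)*j^3 - 28*j^2 - 39*sqrt(2)*j^2/2 - 34*sqrt(2)*j + 120*j + 144*sqrt(2)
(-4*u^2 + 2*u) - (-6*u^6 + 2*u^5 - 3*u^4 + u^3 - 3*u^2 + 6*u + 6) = 6*u^6 - 2*u^5 + 3*u^4 - u^3 - u^2 - 4*u - 6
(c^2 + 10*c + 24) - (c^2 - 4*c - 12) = 14*c + 36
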